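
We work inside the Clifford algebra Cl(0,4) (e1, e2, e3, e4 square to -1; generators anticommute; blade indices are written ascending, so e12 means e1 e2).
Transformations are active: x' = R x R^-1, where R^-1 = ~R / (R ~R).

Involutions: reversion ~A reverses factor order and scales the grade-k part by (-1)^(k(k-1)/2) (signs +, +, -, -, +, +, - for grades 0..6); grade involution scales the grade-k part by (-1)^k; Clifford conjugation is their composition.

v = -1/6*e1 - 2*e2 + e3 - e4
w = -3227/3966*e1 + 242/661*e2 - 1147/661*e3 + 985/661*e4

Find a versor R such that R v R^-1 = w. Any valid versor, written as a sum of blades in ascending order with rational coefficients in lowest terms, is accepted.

A norm check does it: q(v) = q(w) = -217/36, hence R = v + w = -648/661*e1 - 1080/661*e2 - 486/661*e3 + 324/661*e4 realises the map — parallel part kept, (v - w)/2 negated, v carried to w.
Answer: -648/661*e1 - 1080/661*e2 - 486/661*e3 + 324/661*e4


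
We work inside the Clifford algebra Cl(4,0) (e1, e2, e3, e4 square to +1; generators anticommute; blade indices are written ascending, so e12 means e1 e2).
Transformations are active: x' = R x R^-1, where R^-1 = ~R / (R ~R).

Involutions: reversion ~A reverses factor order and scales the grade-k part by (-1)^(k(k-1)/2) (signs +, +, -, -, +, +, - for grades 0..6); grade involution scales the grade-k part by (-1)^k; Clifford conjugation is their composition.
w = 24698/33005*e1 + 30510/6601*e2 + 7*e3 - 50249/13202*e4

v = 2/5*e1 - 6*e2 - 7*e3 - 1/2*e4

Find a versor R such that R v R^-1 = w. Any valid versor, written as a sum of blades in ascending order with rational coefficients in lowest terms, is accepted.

Why this works: both vectors square to 8541/100, so q(v) = q(w) and R = v + w = 7580/6601*e1 - 9096/6601*e2 - 28425/6601*e4 carries v to w — its own direction survives, the complement (v - w)/2 flips.
Answer: 7580/6601*e1 - 9096/6601*e2 - 28425/6601*e4


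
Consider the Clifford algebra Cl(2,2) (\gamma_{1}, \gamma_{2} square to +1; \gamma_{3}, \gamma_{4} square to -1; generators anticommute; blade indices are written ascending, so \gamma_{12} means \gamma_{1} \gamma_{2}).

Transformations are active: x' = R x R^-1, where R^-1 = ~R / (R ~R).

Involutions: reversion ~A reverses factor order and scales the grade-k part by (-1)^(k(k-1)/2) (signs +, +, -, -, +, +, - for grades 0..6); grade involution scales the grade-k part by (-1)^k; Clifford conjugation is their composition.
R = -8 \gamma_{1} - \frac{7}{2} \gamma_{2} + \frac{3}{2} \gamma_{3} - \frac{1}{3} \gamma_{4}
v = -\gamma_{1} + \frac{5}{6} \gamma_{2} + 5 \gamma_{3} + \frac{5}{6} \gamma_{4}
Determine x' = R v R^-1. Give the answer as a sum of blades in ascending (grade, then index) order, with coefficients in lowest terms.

~R = -8 \gamma_{1} - \frac{7}{2} \gamma_{2} + \frac{3}{2} \gamma_{3} - \frac{1}{3} \gamma_{4}, and R ~R = \frac{665}{9}, so R^-1 = ~R / (\frac{665}{9}).
R v = -\frac{77}{36} - \frac{61}{6} \gamma_{12} - \frac{77}{2} \gamma_{13} - 7 \gamma_{14} - \frac{75}{4} \gamma_{23} - \frac{95}{36} \gamma_{24} + \frac{35}{12} \gamma_{34}
Answer: \frac{139}{95} \gamma_{1} - \frac{719}{1140} \gamma_{2} - \frac{1933}{380} \gamma_{3} - \frac{232}{285} \gamma_{4}


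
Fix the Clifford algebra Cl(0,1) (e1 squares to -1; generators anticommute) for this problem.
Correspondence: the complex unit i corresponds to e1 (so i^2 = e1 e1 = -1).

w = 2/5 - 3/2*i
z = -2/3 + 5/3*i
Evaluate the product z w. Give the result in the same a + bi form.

In blades: z = -2/3 + 5/3*e1, w = 2/5 - 3/2*e1.
Distribute z over w term by term (generator squares from the signature, products reordered to ascending indices): (-2/3)*w = -4/15 + e1; (5/3*e1)*w = 5/2 + 2/3*e1.
Sum: 67/30 + 5/3*e1; translating back through the correspondence:
Answer: 67/30 + 5/3*i


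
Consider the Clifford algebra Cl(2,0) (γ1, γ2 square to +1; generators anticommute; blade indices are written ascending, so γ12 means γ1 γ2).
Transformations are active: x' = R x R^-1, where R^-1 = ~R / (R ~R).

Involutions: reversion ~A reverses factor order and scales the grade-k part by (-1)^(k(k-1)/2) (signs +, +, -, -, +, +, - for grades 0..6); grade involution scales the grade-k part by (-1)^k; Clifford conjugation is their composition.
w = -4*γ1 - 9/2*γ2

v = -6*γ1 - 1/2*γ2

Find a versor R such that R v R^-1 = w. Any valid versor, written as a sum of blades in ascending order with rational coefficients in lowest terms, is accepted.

R = v + w = -10*γ1 - 5*γ2 works: the equal norms (145/4) guarantee its sandwich swaps v into w.
Answer: -10*γ1 - 5*γ2


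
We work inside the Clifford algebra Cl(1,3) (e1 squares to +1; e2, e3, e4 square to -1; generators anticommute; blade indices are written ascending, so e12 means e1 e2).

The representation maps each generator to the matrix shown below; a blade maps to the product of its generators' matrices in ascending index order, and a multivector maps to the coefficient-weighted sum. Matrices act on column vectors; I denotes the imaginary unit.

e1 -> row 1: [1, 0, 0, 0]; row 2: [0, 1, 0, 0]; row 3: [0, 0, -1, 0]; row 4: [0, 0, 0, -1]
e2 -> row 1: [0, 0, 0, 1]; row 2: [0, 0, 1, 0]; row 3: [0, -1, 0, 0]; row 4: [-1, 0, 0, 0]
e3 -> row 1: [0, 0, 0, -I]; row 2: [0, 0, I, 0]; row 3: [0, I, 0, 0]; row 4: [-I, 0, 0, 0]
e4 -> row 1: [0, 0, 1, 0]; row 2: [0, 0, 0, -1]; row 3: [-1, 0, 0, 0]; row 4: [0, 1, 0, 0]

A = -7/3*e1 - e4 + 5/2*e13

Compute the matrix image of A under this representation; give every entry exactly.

Bivector images (products of the table entries): rho(e13) = rho(e1)rho(e3) = row 1: [0, 0, 0, -I]; row 2: [0, 0, I, 0]; row 3: [0, -I, 0, 0]; row 4: [I, 0, 0, 0].
M = (-7/3)*rho(e1) + (-1)*rho(e4) + (5/2)*rho(e13), summed entrywise:
Answer: row 1: [-7/3, 0, -1, -5*I/2]; row 2: [0, -7/3, 5*I/2, 1]; row 3: [1, -5*I/2, 7/3, 0]; row 4: [5*I/2, -1, 0, 7/3]


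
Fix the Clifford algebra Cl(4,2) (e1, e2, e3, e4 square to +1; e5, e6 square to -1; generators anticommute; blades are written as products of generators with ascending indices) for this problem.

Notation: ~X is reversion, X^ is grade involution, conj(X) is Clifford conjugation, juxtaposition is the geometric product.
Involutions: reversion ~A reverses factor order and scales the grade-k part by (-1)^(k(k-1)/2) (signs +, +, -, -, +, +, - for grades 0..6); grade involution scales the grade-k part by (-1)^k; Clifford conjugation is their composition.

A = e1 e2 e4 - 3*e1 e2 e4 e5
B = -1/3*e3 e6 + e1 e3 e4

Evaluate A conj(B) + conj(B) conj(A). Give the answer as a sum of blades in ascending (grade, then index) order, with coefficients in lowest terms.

first term: -e2 e3 - 3*e2 e3 e5 - 1/3*e1 e2 e3 e4 e6 - e1 e2 e3 e4 e5 e6
second term: e2 e3 - 3*e2 e3 e5 - 1/3*e1 e2 e3 e4 e6 - e1 e2 e3 e4 e5 e6
Answer: -6*e2 e3 e5 - 2/3*e1 e2 e3 e4 e6 - 2*e1 e2 e3 e4 e5 e6


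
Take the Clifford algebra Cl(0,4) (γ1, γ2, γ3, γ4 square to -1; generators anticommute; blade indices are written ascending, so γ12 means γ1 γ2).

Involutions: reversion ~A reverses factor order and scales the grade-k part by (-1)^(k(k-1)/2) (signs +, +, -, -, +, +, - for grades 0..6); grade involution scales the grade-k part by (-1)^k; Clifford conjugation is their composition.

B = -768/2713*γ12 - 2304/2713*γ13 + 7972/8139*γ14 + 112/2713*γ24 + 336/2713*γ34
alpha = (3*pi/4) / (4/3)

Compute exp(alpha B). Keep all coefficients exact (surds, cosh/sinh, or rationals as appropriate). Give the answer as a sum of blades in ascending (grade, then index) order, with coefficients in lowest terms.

B^2 term by term: the squares give (-768/2713)^2*(γ12)^2 + (-2304/2713)^2*(γ13)^2 + (7972/8139)^2*(γ14)^2 + (112/2713)^2*(γ24)^2 + (336/2713)^2*(γ34)^2 = 589824/7360369*(-1) + 5308416/7360369*(-1) + 63552784/66243321*(-1) + 12544/7360369*(-1) + 112896/7360369*(-1) = -16/9 (each basis 2-blade squares to minus the product of its generators' squares); cross terms between blades sharing an index anticommute and cancel; the commuting (index-disjoint) pairs give grade-4 terms 2*c*c'*(blade product), which cancel blade by blade — γ1234: -516096/7360369 + 516096/7360369 = 0 — confirming B is simple. So B^2 = -16/9.
B^2 = -16/9 — B^2 < 0, so the exponential closes trigonometrically: l = 4/3, alpha*l = 3*pi/4, so exp(alpha B) = cos(3*pi/4) + (sin(3*pi/4)/(4/3))*B = -sqrt(2)/2 + (3*sqrt(2)/8)*B.
Answer: -sqrt(2)/2 - 288*sqrt(2)/2713*γ12 - 864*sqrt(2)/2713*γ13 + 1993*sqrt(2)/5426*γ14 + 42*sqrt(2)/2713*γ24 + 126*sqrt(2)/2713*γ34


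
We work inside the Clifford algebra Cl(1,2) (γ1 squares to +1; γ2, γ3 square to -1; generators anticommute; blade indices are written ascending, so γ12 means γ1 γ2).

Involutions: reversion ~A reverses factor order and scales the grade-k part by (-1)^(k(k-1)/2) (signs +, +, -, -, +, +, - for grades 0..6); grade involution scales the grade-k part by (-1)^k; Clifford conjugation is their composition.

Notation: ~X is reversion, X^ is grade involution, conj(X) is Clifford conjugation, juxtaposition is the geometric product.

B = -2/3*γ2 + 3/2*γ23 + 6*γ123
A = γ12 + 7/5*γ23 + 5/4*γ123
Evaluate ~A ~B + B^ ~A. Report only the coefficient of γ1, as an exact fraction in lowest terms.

first term: -48/5 - 1313/120*γ1 + 104/15*γ3 - 2/3*γ13
second term: -27/5 - 863/120*γ1 + 104/15*γ3 - 7/3*γ13
Answer: -272/15


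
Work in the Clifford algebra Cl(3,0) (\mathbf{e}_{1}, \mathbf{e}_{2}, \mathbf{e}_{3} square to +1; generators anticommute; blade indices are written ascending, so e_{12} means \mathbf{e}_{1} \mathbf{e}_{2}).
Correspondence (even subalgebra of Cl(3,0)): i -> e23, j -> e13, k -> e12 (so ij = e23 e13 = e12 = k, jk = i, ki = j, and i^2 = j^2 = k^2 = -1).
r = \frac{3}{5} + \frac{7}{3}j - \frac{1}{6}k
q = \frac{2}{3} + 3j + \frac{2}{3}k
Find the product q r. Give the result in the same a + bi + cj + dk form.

In blades: q = \frac{2}{3} + \frac{2}{3} e_{12} + 3 e_{13}, r = \frac{3}{5} - \frac{1}{6} e_{12} + \frac{7}{3} e_{13}.
Distribute q over r term by term (generator squares from the signature, products reordered to ascending indices): (\frac{2}{3})*r = \frac{2}{5} - \frac{1}{9} e_{12} + \frac{14}{9} e_{13}; (\frac{2}{3} e_{12})*r = \frac{1}{9} + \frac{2}{5} e_{12} - \frac{14}{9} e_{23}; (3 e_{13})*r = -7 + \frac{9}{5} e_{13} - \frac{1}{2} e_{23}.
Sum: -\frac{292}{45} + \frac{13}{45} e_{12} + \frac{151}{45} e_{13} - \frac{37}{18} e_{23}; translating back through the correspondence:
Answer: -\frac{292}{45} - \frac{37}{18}i + \frac{151}{45}j + \frac{13}{45}k


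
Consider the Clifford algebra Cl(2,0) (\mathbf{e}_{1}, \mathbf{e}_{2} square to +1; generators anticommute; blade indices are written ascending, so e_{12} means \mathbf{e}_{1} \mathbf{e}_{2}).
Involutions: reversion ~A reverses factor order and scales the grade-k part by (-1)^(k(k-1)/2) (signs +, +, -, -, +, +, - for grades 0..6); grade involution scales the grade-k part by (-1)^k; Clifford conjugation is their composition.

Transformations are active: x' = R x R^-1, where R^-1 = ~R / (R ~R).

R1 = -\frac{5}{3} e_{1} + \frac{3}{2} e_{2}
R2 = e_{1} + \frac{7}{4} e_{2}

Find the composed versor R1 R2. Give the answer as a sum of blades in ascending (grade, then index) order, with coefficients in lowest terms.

Distribute over the terms of R1 (each basis-blade product reordered to ascending indices, repeated generators contracted through their squares):
(-\frac{5}{3} e_{1}) R2 = -\frac{5}{3} - \frac{35}{12} e_{12}
(\frac{3}{2} e_{2}) R2 = \frac{21}{8} - \frac{3}{2} e_{12}
Summing the partial products and collecting blades:
Answer: \frac{23}{24} - \frac{53}{12} e_{12}


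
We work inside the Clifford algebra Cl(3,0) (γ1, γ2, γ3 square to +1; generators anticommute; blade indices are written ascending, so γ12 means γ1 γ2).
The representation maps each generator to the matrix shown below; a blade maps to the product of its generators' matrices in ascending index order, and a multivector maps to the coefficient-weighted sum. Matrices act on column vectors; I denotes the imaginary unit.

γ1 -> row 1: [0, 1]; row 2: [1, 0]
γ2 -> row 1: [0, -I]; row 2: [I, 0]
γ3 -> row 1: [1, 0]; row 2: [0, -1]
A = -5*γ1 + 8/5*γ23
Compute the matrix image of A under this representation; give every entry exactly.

Bivector images (products of the table entries): rho(γ23) = rho(γ2)rho(γ3) = row 1: [0, I]; row 2: [I, 0].
M = (-5)*rho(γ1) + (8/5)*rho(γ23), summed entrywise:
Answer: row 1: [0, -5 + 8*I/5]; row 2: [-5 + 8*I/5, 0]


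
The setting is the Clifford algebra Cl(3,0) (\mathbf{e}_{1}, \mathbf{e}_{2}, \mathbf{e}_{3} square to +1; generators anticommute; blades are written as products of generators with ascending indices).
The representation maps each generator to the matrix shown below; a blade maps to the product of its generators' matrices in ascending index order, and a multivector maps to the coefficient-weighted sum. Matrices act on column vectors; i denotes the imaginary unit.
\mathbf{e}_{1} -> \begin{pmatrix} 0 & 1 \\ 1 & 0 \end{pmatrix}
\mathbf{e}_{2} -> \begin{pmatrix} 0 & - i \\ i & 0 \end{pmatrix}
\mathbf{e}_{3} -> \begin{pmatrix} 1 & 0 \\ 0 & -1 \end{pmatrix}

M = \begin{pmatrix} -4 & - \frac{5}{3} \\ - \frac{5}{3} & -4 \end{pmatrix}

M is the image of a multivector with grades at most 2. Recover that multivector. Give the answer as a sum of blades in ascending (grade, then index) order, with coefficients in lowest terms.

Method: 1, rho(e_{1}), rho(e_{2}), rho(e_{3}) form a trace-orthogonal basis of the 2x2 complex matrices (tr(X Y) = 2 if X = Y, else 0), so M = m0*1 + m1*rho(e_{1}) + m2*rho(e_{2}) + m3*rho(e_{3}) with m0 = tr(M)/2 = -4, m1 = tr(M rho(e_{1}))/2 = - \frac{5}{3}, m2 = tr(M rho(e_{2}))/2 = 0, m3 = tr(M rho(e_{3}))/2 = 0.
Multiplying table entries, the bivector images are rho(e_{1} e_{2}) = i*rho(e_{3}), rho(e_{1} e_{3}) = -i*rho(e_{2}), rho(e_{2} e_{3}) = i*rho(e_{1}); with real blade coefficients the real parts of m0..m3 are the coefficients of 1, e_{1}, e_{2}, e_{3} and the imaginary parts give the bivectors (e_{2} e_{3}: Im m1, e_{1} e_{3}: -Im m2, e_{1} e_{2}: Im m3).
Answer: -4 - \frac{5}{3} e_{1}


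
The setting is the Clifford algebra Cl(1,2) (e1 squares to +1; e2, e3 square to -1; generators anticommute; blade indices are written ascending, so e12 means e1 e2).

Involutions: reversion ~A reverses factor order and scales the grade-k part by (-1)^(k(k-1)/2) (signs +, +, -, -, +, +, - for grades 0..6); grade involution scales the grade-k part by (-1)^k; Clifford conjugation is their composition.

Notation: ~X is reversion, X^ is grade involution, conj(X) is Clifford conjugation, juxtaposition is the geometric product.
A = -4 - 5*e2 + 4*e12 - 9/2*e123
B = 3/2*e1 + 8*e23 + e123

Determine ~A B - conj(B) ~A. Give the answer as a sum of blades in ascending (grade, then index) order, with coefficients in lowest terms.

first term: -9/2 - 42*e1 + 6*e2 + 36*e3 + 15/2*e12 + 27*e13 - 101/4*e23 - 4*e123
second term: -9/2 + 42*e1 + 6*e2 + 36*e3 + 15/2*e12 + 27*e13 + 101/4*e23 - 4*e123
Answer: -84*e1 - 101/2*e23


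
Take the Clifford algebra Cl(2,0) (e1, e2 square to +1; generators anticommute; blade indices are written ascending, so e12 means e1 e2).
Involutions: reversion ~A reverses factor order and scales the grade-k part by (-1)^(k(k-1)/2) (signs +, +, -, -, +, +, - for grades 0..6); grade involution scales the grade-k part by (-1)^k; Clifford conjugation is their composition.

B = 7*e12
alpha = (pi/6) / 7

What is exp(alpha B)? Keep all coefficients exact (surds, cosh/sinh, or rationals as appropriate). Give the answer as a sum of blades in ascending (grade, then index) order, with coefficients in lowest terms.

B^2 = (7)^2*(e12)^2 = 49*(-1) = -49 (a basis 2-blade squares to minus the product of its generators' squares).
B^2 = -49 — circular case — the even/odd split gives cos and sin: l = 7, alpha*l = pi/6, so exp(alpha B) = cos(pi/6) + (sin(pi/6)/7)*B = sqrt(3)/2 + (1/14)*B.
Answer: sqrt(3)/2 + 1/2*e12


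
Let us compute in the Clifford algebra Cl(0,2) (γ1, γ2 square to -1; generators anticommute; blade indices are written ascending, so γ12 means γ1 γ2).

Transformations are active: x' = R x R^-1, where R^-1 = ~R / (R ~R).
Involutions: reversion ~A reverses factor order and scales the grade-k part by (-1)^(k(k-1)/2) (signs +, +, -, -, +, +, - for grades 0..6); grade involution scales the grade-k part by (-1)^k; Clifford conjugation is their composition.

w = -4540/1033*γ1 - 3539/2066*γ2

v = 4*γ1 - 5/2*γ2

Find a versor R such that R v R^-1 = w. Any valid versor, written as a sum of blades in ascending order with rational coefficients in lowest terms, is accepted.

The midline construction: v and w both square to -89/4, so reflecting in their sum -408/1033*γ1 - 4352/1033*γ2 exchanges them.
Answer: -408/1033*γ1 - 4352/1033*γ2


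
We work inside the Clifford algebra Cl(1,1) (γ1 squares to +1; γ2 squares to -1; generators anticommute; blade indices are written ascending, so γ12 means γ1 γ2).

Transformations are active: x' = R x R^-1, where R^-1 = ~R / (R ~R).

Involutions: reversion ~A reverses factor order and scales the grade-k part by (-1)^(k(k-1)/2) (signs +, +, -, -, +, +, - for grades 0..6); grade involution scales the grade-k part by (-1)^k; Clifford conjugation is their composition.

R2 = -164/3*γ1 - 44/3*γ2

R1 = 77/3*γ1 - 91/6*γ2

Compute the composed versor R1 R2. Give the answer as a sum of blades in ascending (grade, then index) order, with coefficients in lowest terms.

Distribute over the terms of R1 (each basis-blade product reordered to ascending indices, repeated generators contracted through their squares):
(77/3*γ1) R2 = -12628/9 - 3388/9*γ12
(-91/6*γ2) R2 = -2002/9 - 7462/9*γ12
Summing the partial products and collecting blades:
Answer: -14630/9 - 10850/9*γ12


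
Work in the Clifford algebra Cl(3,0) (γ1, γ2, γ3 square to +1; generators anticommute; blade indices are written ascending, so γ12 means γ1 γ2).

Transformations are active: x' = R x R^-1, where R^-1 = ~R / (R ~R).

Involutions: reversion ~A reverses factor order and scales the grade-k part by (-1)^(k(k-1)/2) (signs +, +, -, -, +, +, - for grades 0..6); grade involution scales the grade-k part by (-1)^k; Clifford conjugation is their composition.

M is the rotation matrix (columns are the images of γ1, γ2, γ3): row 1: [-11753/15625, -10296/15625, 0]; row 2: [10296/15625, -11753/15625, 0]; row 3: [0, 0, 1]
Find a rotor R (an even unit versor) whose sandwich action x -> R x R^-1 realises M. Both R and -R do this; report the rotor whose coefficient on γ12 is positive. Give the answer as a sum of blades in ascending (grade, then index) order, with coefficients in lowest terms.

Method: write R = a + b12*γ12 + b13*γ13 + b23*γ23 with a^2 + b12^2 + b13^2 + b23^2 = 1 (so R^-1 = ~R). Expanding the columns R e_j ~R gives tr M = 4a^2 - 1 and, from the antisymmetric part, M21 - M12 = -4a*b12, M13 - M31 = 4a*b13, M32 - M23 = -4a*b23.
Here tr M = -7881/15625, so a^2 = (1 + tr M)/4 = 1936/15625 and a = ±44/125. Taking a = 44/125: M21 - M12 = 20592/15625, M13 - M31 = 0, M32 - M23 = 0, giving b12 = -117/125, b13 = 0, b23 = 0, i.e. R = 44/125 - 117/125*γ12.
Its γ12 coefficient is negative, so report the other preimage -R.
Answer: -44/125 + 117/125*γ12. Recall the cover is two-to-one: with M of trace -7881/15625, both preimages act alike, and the stated γ12 sign chooses the sheet.


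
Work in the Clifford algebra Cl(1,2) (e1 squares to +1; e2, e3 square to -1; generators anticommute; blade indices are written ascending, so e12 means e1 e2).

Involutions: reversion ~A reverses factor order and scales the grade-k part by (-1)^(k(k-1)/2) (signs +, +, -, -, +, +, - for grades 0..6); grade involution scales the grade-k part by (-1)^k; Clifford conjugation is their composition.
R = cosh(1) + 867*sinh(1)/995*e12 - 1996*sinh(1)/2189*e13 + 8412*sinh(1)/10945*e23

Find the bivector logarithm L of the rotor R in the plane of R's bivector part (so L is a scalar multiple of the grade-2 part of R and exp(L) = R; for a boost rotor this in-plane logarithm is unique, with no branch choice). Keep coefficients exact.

The scalar part of R is cosh(1), which determines |rapidity| via cosh; the sign lives in the bivector part, and pairing them (bivector part over sinh of the rapidity = the plane) gives the unique in-plane L = rapidity * plane.
Concretely: cosh(rapidity) = cosh(1) gives rapidity = ±1, and since rapidity/sinh(rapidity) is even the sign is immaterial: L = (rapidity/sinh(rapidity)) * <R>_2 = (1/sinh(1)) * <R>_2.
Answer: 867/995*e12 - 1996/2189*e13 + 8412/10945*e23


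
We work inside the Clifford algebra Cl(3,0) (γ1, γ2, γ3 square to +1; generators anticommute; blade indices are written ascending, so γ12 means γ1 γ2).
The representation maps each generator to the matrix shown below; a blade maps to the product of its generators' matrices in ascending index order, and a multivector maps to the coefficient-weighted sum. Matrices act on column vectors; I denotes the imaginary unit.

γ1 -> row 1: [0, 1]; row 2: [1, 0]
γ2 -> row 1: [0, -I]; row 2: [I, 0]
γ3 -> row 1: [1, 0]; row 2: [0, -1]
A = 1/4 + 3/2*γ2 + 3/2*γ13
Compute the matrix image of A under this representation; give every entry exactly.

Bivector images (products of the table entries): rho(γ13) = rho(γ1)rho(γ3) = row 1: [0, -1]; row 2: [1, 0].
M = (1/4)*1 + (3/2)*rho(γ2) + (3/2)*rho(γ13), summed entrywise (1 is the identity matrix):
Answer: row 1: [1/4, -3/2 - 3*I/2]; row 2: [3/2 + 3*I/2, 1/4]


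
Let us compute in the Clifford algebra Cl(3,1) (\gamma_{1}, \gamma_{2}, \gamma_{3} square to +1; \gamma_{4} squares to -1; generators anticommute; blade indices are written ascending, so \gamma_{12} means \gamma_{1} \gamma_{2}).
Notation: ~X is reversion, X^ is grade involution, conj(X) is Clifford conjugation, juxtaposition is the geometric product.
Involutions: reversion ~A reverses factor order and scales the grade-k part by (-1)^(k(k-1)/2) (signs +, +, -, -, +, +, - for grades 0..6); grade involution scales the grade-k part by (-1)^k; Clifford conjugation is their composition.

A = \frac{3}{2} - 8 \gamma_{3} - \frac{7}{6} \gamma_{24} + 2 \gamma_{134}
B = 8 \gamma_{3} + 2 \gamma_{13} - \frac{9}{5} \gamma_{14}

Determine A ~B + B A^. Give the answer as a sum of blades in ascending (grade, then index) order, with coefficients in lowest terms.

first term: -64 - 16 \gamma_{1} + \frac{42}{5} \gamma_{3} + 4 \gamma_{4} + \frac{21}{10} \gamma_{12} - 3 \gamma_{13} - \frac{133}{10} \gamma_{14} + \frac{72}{5} \gamma_{134} + \frac{28}{3} \gamma_{234} - \frac{7}{3} \gamma_{1234}
second term: 64 + 16 \gamma_{1} + \frac{42}{5} \gamma_{3} + 4 \gamma_{4} + \frac{21}{10} \gamma_{12} + 3 \gamma_{13} + \frac{133}{10} \gamma_{14} + \frac{72}{5} \gamma_{134} + \frac{28}{3} \gamma_{234} + \frac{7}{3} \gamma_{1234}
Answer: \frac{84}{5} \gamma_{3} + 8 \gamma_{4} + \frac{21}{5} \gamma_{12} + \frac{144}{5} \gamma_{134} + \frac{56}{3} \gamma_{234}


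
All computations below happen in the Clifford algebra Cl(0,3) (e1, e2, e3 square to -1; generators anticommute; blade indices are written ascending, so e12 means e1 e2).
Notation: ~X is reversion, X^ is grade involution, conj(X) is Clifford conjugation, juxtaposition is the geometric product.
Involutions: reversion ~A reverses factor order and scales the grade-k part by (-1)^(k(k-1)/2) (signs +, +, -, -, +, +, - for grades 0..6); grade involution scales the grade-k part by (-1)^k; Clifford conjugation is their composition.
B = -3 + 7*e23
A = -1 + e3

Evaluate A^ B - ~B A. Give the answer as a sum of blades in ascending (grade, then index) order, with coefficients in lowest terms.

first term: 3 - 7*e2 + 3*e3 - 7*e23
second term: 3 + 7*e2 - 3*e3 + 7*e23
Answer: -14*e2 + 6*e3 - 14*e23


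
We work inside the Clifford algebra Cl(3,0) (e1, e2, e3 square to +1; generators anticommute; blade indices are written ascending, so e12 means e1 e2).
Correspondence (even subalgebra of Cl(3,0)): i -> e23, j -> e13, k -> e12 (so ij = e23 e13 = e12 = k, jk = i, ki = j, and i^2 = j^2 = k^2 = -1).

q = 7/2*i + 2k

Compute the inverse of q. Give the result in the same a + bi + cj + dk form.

In blades: q = 2*e12 + 7/2*e23.
With qbar = -2*e12 - 7/2*e23 (scalar fixed, mapped units negated), q qbar = 65/4 (the sum of squared coefficients), so q^-1 = qbar / (65/4) = -8/65*e12 - 14/65*e23; translating back:
Answer: -14/65*i - 8/65*k


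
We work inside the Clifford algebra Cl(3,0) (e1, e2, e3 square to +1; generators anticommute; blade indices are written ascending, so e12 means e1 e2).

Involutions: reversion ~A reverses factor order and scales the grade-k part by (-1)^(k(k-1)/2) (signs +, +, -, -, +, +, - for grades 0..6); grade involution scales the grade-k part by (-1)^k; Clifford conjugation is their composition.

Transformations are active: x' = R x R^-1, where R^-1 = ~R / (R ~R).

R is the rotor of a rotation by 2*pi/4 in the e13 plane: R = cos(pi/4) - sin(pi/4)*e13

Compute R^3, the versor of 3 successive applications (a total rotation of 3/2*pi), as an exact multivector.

Rotor phase runs at HALF the rotation angle; powers of one rotor simply add phase, so after 3 steps in e13 the phase is 3*pi/4 = 3*pi/4 and R^3 = cos(3*pi/4) - sin(3*pi/4)*e13.
cos(3*pi/4) = -sqrt(2)/2 and sin(3*pi/4) = sqrt(2)/2, so R^3 = -sqrt(2)/2 - sqrt(2)/2*e13. The net rotation is 3/2*pi; the rotor keeps the half-angle phase exactly.
Answer: -sqrt(2)/2 - sqrt(2)/2*e13


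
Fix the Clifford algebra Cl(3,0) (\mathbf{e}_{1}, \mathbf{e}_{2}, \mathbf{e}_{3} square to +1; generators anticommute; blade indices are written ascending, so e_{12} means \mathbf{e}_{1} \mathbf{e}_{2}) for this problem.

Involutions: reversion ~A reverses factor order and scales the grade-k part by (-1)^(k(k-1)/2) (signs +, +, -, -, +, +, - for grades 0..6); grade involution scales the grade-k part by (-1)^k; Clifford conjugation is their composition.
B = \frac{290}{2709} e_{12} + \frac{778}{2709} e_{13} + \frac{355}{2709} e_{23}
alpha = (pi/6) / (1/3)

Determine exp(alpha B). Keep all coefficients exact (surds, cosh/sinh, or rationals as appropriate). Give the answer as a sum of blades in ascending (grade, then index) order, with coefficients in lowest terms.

B^2 term by term: the squares give (\frac{290}{2709})^2*(e_{12})^2 + (\frac{778}{2709})^2*(e_{13})^2 + (\frac{355}{2709})^2*(e_{23})^2 = \frac{84100}{7338681}*(-1) + \frac{605284}{7338681}*(-1) + \frac{126025}{7338681}*(-1) = -\frac{1}{9} (each basis 2-blade squares to minus the product of its generators' squares); cross terms between blades sharing an index anticommute and cancel. So B^2 = -\frac{1}{9}.
B^2 = -\frac{1}{9} — the series telescopes trigonometrically here: l = \frac{1}{3}, alpha*l = \frac{\pi}{6}, so exp(alpha B) = cos(\frac{\pi}{6}) + (sin(\frac{\pi}{6})/(\frac{1}{3}))*B = \frac{\sqrt{3}}{2} + (\frac{3}{2})*B.
Answer: \frac{\sqrt{3}}{2} + \frac{145}{903} e_{12} + \frac{389}{903} e_{13} + \frac{355}{1806} e_{23}


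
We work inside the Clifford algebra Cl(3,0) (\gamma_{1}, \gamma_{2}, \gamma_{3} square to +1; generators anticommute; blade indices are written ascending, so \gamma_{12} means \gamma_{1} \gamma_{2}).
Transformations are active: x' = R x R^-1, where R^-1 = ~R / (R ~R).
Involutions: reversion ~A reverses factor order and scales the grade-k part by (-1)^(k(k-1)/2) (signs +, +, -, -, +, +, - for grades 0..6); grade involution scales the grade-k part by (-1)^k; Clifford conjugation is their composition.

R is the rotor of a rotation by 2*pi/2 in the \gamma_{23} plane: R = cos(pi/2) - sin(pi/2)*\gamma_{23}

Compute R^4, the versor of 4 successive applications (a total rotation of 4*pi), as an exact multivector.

Because a rotor carries half the rotation angle, composing 4 copies of this \gamma_{23}-plane rotor multiplies the phase: 4*(pi/2) = 2 \pi, hence R^4 = cos(2 \pi) - sin(2 \pi)*\gamma_{23}.
cos(2 \pi) = 1 and sin(2 \pi) = 0, so R^4 = 1. The total rotation 4*pi is 2 full turns, so every vector returns to itself, yet the rotor is +1, back on the identity sheet (an even number of 2*pi turns).
Answer: 1


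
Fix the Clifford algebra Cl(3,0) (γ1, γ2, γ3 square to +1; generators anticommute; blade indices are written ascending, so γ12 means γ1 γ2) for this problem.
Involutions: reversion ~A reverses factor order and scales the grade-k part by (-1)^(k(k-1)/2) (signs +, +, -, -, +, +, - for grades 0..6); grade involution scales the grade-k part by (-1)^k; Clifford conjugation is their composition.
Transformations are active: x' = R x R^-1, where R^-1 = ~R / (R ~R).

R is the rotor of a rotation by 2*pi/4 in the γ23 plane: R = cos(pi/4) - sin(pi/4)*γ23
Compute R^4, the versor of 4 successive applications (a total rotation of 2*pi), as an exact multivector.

Because a rotor carries half the rotation angle, composing 4 copies of this γ23-plane rotor multiplies the phase: 4*(pi/4) = pi, hence R^4 = cos(pi) - sin(pi)*γ23.
cos(pi) = -1 and sin(pi) = 0, so R^4 = -1. The total rotation 2*pi is 1 full turn, so every vector returns to itself, yet the rotor is -1, on the OTHER sheet of the double cover (an odd number of 2*pi turns).
Answer: -1


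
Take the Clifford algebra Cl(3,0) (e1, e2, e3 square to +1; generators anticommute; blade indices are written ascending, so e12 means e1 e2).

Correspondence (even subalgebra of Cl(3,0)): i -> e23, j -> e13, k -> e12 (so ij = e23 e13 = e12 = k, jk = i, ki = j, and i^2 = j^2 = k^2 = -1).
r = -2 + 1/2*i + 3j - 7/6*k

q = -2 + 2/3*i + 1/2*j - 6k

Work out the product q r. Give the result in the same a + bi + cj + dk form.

In blades: q = -2 - 6*e12 + 1/2*e13 + 2/3*e23, r = -2 - 7/6*e12 + 3*e13 + 1/2*e23.
Distribute q over r term by term (generator squares from the signature, products reordered to ascending indices): (-2)*r = 4 + 7/3*e12 - 6*e13 - e23; (-6*e12)*r = -7 + 12*e12 - 3*e13 + 18*e23; (1/2*e13)*r = -3/2 - 1/4*e12 - e13 - 7/12*e23; (2/3*e23)*r = -1/3 + 2*e12 + 7/9*e13 - 4/3*e23.
Sum: -29/6 + 193/12*e12 - 83/9*e13 + 181/12*e23; translating back through the correspondence:
Answer: -29/6 + 181/12*i - 83/9*j + 193/12*k


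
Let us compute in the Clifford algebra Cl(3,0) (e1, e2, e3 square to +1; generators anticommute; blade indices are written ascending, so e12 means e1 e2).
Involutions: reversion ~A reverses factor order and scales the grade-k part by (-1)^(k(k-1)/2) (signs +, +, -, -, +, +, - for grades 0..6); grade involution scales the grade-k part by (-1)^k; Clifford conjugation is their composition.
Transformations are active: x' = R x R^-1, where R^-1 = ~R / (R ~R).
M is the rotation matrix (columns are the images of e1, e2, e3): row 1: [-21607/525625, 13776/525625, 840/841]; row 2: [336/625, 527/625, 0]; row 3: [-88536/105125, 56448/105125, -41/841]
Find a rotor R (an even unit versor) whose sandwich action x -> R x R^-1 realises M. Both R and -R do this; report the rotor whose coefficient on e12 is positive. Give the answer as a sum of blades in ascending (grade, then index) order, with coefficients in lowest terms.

Method: write R = a + b12*e12 + b13*e13 + b23*e23 with a^2 + b12^2 + b13^2 + b23^2 = 1 (so R^-1 = ~R). Expanding the columns R e_j ~R gives tr M = 4a^2 - 1 and, from the antisymmetric part, M21 - M12 = -4a*b12, M13 - M31 = 4a*b13, M32 - M23 = -4a*b23.
Here tr M = 15839/21025, so a^2 = (1 + tr M)/4 = 9216/21025 and a = ±96/145. Taking a = 96/145: M21 - M12 = 10752/21025, M13 - M31 = 193536/105125, M32 - M23 = 56448/105125, giving b12 = -28/145, b13 = 504/725, b23 = -147/725, i.e. R = 96/145 - 28/145*e12 + 504/725*e13 - 147/725*e23.
Its e12 coefficient is negative, so report the other preimage -R.
Answer: -96/145 + 28/145*e12 - 504/725*e13 + 147/725*e23. Sheet selection: the two-to-one cover makes ±R indistinguishable at the matrix level (trace 15839/21025), so uniqueness comes from the required sign on e12.


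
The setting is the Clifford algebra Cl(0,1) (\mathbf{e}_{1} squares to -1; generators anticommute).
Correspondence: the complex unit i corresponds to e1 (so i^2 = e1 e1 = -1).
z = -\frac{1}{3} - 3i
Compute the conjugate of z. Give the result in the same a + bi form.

In blades: z = -\frac{1}{3} - 3 e_{1}.
Conjugation here is Clifford conjugation: the scalar is fixed and the grade-1 and grade-2 blades all flip sign, giving -\frac{1}{3} + 3 e_{1}; translating back:
Answer: -\frac{1}{3} + 3i


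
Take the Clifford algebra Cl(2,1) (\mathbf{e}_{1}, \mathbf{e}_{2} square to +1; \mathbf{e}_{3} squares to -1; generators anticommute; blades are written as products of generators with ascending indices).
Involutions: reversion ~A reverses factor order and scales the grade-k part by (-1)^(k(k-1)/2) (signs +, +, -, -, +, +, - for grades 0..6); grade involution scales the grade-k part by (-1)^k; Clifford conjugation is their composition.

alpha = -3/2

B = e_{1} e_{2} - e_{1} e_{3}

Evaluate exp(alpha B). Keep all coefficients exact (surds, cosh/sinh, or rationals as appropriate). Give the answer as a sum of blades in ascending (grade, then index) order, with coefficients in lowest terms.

B^2 term by term: the squares give (1)^2*(e_{1} e_{2})^2 + (-1)^2*(e_{1} e_{3})^2 = 1*(-1) + 1*(+1) = 0 (each basis 2-blade squares to minus the product of its generators' squares); cross terms between blades sharing an index anticommute and cancel. So B^2 = 0.
B^2 = 0, hence only two terms survive: exp(alpha B) = 1 + alpha B (parabolic case).
Answer: 1 - \frac{3}{2} e_{1} e_{2} + \frac{3}{2} e_{1} e_{3}


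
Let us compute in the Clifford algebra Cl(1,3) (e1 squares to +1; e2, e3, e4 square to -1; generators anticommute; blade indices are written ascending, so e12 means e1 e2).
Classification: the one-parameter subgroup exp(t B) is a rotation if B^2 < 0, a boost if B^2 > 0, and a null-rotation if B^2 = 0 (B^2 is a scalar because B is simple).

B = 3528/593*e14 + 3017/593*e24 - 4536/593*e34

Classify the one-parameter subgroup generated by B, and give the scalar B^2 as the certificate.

B^2 term by term: the squares give (3528/593)^2*(e14)^2 + (3017/593)^2*(e24)^2 + (-4536/593)^2*(e34)^2 = 12446784/351649*(+1) + 9102289/351649*(-1) + 20575296/351649*(-1) = -49 (each basis 2-blade squares to minus the product of its generators' squares); cross terms between blades sharing an index anticommute and cancel. So B^2 = -49.
Answer: rotation, certificate B^2 = -49. Check the certificate: B^2 = -49, and that sign is decisive whatever form B takes.


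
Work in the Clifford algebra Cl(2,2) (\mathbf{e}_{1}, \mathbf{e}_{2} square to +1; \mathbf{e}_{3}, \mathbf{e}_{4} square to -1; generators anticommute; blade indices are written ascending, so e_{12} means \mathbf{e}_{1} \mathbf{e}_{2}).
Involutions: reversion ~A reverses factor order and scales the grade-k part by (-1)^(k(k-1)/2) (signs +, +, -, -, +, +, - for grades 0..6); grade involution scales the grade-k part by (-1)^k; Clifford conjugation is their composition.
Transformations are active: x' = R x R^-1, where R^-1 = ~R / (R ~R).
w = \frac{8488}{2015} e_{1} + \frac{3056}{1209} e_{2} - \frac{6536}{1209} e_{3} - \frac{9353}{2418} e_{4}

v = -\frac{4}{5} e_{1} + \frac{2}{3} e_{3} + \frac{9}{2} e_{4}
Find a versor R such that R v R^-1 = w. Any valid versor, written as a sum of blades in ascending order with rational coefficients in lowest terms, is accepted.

Why this works: both vectors square to -\frac{18049}{900}, so q(v) = q(w) and R = v + w = \frac{6876}{2015} e_{1} + \frac{3056}{1209} e_{2} - \frac{1910}{403} e_{3} + \frac{764}{1209} e_{4} carries v to w — its own direction survives, the complement (v - w)/2 flips.
Answer: \frac{6876}{2015} e_{1} + \frac{3056}{1209} e_{2} - \frac{1910}{403} e_{3} + \frac{764}{1209} e_{4}


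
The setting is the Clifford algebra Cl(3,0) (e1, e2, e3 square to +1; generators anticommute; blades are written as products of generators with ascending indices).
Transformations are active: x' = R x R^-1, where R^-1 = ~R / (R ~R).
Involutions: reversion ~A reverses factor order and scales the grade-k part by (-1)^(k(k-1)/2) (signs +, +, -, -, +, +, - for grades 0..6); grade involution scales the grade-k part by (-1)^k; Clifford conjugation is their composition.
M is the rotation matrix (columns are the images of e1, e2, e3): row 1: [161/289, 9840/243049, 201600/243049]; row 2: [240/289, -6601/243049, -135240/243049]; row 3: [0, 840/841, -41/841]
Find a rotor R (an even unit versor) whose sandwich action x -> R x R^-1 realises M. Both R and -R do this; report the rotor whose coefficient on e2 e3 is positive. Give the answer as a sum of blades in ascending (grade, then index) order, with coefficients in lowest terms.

Method: write R = a + b12*e1 e2 + b13*e1 e3 + b23*e2 e3 with a^2 + b12^2 + b13^2 + b23^2 = 1 (so R^-1 = ~R). Expanding the columns R e_j ~R gives tr M = 4a^2 - 1 and, from the antisymmetric part, M21 - M12 = -4a*b12, M13 - M31 = 4a*b13, M32 - M23 = -4a*b23.
Here tr M = 116951/243049, so a^2 = (1 + tr M)/4 = 90000/243049 and a = ±300/493. Taking a = 300/493: M21 - M12 = 192000/243049, M13 - M31 = 201600/243049, M32 - M23 = 378000/243049, giving b12 = -160/493, b13 = 168/493, b23 = -315/493, i.e. R = 300/493 - 160/493*e1 e2 + 168/493*e1 e3 - 315/493*e2 e3.
Its e2 e3 coefficient is negative, so report the other preimage -R.
Answer: -300/493 + 160/493*e1 e2 - 168/493*e1 e3 + 315/493*e2 e3. Sheet selection: the two-to-one cover makes ±R indistinguishable at the matrix level (trace 116951/243049), so uniqueness comes from the required sign on e2 e3.


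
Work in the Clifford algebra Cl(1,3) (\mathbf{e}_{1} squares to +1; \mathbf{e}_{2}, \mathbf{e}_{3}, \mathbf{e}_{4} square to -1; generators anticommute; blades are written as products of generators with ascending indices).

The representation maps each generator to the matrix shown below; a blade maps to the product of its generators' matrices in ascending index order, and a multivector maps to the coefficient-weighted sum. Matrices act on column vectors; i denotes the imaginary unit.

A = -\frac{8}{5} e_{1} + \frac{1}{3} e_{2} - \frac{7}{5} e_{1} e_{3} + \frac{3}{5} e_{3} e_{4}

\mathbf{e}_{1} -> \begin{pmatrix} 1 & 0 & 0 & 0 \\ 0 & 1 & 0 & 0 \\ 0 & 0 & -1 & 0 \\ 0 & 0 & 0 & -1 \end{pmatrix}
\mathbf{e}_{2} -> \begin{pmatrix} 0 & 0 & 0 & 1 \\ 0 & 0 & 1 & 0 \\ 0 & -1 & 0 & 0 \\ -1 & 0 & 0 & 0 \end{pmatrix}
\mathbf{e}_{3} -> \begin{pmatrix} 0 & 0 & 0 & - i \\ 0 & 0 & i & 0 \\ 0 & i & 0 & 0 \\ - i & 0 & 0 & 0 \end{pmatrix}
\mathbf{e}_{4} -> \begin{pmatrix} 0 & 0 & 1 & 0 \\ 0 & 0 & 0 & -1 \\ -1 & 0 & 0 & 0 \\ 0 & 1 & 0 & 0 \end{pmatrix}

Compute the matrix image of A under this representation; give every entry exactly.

Bivector images (products of the table entries): rho(e_{1} e_{3}) = rho(\mathbf{e}_{1})rho(\mathbf{e}_{3}) = \begin{pmatrix} 0 & 0 & 0 & - i \\ 0 & 0 & i & 0 \\ 0 & - i & 0 & 0 \\ i & 0 & 0 & 0 \end{pmatrix}; rho(e_{3} e_{4}) = rho(\mathbf{e}_{3})rho(\mathbf{e}_{4}) = \begin{pmatrix} 0 & - i & 0 & 0 \\ - i & 0 & 0 & 0 \\ 0 & 0 & 0 & - i \\ 0 & 0 & - i & 0 \end{pmatrix}.
M = (-\frac{8}{5})*rho(e_{1}) + (\frac{1}{3})*rho(e_{2}) + (-\frac{7}{5})*rho(e_{1} e_{3}) + (\frac{3}{5})*rho(e_{3} e_{4}), summed entrywise:
Answer: \begin{pmatrix} - \frac{8}{5} & - \frac{3 i}{5} & 0 & \frac{1}{3} + \frac{7 i}{5} \\ - \frac{3 i}{5} & - \frac{8}{5} & \frac{1}{3} - \frac{7 i}{5} & 0 \\ 0 & - \frac{1}{3} + \frac{7 i}{5} & \frac{8}{5} & - \frac{3 i}{5} \\ - \frac{1}{3} - \frac{7 i}{5} & 0 & - \frac{3 i}{5} & \frac{8}{5} \end{pmatrix}


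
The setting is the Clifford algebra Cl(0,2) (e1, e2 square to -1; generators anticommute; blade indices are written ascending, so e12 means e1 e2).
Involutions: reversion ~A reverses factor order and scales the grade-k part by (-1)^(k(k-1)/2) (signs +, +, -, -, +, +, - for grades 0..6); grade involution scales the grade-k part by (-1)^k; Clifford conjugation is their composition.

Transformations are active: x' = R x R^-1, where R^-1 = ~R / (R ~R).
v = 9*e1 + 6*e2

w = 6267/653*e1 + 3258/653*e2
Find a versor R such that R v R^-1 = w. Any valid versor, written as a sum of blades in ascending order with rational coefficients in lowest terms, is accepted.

Why this works: both vectors square to -117, so q(v) = q(w) and R = v + w = 12144/653*e1 + 7176/653*e2 carries v to w — its own direction survives, the complement (v - w)/2 flips.
Answer: 12144/653*e1 + 7176/653*e2


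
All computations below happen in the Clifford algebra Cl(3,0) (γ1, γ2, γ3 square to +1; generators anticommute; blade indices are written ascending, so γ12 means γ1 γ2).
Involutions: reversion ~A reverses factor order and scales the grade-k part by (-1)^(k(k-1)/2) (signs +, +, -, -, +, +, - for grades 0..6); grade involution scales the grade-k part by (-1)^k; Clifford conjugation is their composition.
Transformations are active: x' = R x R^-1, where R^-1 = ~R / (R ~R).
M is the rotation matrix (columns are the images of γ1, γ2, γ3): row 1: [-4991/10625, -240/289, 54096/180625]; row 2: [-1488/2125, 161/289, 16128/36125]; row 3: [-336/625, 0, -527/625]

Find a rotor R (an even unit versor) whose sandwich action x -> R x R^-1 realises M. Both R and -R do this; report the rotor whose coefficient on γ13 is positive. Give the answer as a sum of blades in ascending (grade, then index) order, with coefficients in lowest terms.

Method: write R = a + b12*γ12 + b13*γ13 + b23*γ23 with a^2 + b12^2 + b13^2 + b23^2 = 1 (so R^-1 = ~R). Expanding the columns R e_j ~R gives tr M = 4a^2 - 1 and, from the antisymmetric part, M21 - M12 = -4a*b12, M13 - M31 = 4a*b13, M32 - M23 = -4a*b23.
Here tr M = -5461/7225, so a^2 = (1 + tr M)/4 = 441/7225 and a = ±21/85. Taking a = 21/85: M21 - M12 = 4704/36125, M13 - M31 = 6048/7225, M32 - M23 = -16128/36125, giving b12 = -56/425, b13 = 72/85, b23 = 192/425, i.e. R = 21/85 - 56/425*γ12 + 72/85*γ13 + 192/425*γ23.
Its γ13 coefficient is already positive.
Answer: 21/85 - 56/425*γ12 + 72/85*γ13 + 192/425*γ23. Note: both R and -R realise this M (trace -5461/7225); the covering map identifies them, and the γ13-coefficient sign is the tie-breaker.
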